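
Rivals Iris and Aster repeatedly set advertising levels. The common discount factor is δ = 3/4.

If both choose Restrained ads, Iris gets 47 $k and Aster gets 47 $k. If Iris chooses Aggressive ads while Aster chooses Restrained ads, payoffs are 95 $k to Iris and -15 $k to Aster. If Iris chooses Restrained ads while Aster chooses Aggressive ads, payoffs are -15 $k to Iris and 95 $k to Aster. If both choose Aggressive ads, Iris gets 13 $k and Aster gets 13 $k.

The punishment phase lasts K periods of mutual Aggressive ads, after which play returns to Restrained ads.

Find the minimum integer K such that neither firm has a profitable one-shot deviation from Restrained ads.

No profitable deviation requires (47−13)(δ+…+δ^K) ≥ 95−47, i.e. δ+…+δ^K ≥ 24/17 ≈ 1.4118.
With δ = 3/4, the partial sums are K=1: 0.7500, K=2: 1.3125, K=3: 1.7344.
K = 3 is the first length at which the sum reaches 1.4118.

3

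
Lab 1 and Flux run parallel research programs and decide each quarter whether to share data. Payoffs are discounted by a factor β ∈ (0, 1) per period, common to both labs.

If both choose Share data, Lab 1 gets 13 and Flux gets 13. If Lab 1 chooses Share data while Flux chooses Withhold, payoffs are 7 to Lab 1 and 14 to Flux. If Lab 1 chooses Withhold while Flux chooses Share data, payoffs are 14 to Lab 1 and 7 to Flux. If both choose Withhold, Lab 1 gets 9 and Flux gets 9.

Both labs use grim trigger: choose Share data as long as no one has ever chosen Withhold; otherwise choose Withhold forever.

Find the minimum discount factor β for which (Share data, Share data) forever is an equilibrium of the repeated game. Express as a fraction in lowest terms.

Under grim trigger the critical discount factor is (T−C)/(T−P) with T = 14, C = 13, P = 9.
β* = (14−13)/(14−9) = 1/5.

1/5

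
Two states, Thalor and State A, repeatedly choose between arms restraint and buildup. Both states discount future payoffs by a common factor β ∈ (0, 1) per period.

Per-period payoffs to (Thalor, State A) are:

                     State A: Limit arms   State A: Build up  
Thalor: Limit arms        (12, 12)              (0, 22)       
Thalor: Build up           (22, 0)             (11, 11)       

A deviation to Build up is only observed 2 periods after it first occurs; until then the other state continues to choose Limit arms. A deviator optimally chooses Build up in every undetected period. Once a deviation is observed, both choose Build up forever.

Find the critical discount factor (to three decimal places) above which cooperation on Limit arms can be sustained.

0.953

A deviator earns 22 for 2 periods, then 11 forever; cooperating earns 12 forever. Multiplying the IC by (1−β):
12 ≥ 22(1−β^2) + 11β^2, so 11·β^2 ≥ 10 and β^2 ≥ 10/11.
β ≥ (10/11)^(1/2) ≈ 0.953.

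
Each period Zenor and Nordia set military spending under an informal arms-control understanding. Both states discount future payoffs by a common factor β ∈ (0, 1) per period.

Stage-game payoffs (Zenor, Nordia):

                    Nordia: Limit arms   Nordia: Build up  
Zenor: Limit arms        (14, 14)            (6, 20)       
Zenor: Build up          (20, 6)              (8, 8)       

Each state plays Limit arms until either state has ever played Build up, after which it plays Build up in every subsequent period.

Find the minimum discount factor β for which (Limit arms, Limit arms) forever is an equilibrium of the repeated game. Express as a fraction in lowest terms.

1/2

14/(1−β) ≥ 20 + 8β/(1−β)
14 ≥ 20 − 12β
β ≥ 6/12 = 1/2.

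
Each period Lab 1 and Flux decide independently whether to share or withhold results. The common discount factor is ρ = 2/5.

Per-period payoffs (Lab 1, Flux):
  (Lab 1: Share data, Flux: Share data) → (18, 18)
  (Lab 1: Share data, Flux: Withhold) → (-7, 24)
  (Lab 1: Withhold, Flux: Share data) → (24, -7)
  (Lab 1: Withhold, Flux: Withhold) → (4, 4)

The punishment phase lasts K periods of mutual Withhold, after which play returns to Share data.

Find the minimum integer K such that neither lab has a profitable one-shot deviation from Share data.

2

IC: ρ(1−ρ^K)/(1−ρ) ≥ (24−18)/(18−4) = 3/7.
With ρ = 2/5: need 1 − ρ^K ≥ 3/7·(1−2/5)/(2/5), i.e. ρ^K ≤ 0.3571.
Since (2/5)^1 = 0.4000 and (2/5)^2 = 0.1600, the smallest such K is 2.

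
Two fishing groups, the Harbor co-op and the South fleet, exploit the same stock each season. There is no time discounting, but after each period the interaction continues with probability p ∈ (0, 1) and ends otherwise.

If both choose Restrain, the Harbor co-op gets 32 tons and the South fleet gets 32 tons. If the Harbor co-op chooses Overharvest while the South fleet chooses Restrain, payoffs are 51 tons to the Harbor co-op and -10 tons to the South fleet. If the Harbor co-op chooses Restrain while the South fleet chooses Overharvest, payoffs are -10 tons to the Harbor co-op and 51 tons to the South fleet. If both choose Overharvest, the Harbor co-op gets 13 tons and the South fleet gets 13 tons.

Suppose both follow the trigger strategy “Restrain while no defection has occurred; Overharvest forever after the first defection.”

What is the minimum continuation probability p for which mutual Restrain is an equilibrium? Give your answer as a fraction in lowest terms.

Expected cooperation value is 32 + p·32 + p²·32 + … = 32/(1−p); deviation gives 51 + p·13/(1−p).
32 ≥ 51(1−p) + 13p ⇒ 38p ≥ 19 ⇒ p ≥ 19/38 = 1/2.

1/2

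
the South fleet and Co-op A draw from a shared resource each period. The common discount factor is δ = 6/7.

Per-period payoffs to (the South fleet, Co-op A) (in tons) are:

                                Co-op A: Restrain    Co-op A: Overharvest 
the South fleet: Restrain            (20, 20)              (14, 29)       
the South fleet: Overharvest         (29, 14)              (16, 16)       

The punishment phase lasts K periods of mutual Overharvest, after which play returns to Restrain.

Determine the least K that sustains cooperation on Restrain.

IC: δ(1−δ^K)/(1−δ) ≥ (29−20)/(20−16) = 9/4.
With δ = 6/7: need 1 − δ^K ≥ 9/4·(1−6/7)/(6/7), i.e. δ^K ≤ 0.6250.
Since (6/7)^3 = 0.6297 and (6/7)^4 = 0.5398, the smallest such K is 4.

4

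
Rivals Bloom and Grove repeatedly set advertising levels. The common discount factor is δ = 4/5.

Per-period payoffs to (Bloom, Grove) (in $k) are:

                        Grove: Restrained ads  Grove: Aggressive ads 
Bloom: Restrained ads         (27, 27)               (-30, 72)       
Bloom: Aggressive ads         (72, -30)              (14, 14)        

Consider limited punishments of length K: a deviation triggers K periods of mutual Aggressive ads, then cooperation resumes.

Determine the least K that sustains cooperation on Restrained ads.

9

Need Σ_{k=1}^{K} δ^k ≥ (72−27)/(27−14) = 3.4615 at δ = 4/5.
At K = 8 the sum is 3.3289 < 3.4615; at K = 9 it is 3.4631 ≥ 3.4615.
So the minimum punishment length is K = 9.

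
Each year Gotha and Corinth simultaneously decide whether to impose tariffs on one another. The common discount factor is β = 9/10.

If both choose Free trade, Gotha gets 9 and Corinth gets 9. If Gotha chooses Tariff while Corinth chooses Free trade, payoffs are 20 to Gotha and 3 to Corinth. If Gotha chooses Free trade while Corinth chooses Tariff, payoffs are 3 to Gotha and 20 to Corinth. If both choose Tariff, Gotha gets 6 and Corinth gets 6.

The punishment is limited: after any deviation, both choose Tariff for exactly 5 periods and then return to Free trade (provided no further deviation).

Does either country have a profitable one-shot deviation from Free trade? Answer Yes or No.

No

IC: β+…+β^5 ≥ (20−9)/(9−6) = 11/3.
At β = 9/10: partial sum = 3.6856 ≥ 3.6667. Cooperation sustainable.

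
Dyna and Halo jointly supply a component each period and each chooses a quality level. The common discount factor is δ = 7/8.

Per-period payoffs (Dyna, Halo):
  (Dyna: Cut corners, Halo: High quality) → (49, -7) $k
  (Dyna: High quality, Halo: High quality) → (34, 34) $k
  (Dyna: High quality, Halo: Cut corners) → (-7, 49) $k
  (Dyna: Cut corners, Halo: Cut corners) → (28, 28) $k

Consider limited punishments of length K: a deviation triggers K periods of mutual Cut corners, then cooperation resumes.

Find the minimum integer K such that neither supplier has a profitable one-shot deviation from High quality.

IC: δ(1−δ^K)/(1−δ) ≥ (49−34)/(34−28) = 5/2.
With δ = 7/8: need 1 − δ^K ≥ 5/2·(1−7/8)/(7/8), i.e. δ^K ≤ 0.6429.
Since (7/8)^3 = 0.6699 and (7/8)^4 = 0.5862, the smallest such K is 4.

4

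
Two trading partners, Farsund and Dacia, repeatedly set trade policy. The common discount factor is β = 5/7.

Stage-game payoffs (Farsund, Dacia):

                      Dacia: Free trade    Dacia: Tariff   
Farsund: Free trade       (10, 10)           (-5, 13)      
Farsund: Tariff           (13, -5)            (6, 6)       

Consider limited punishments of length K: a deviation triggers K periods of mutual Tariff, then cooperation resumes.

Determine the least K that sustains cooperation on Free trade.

IC: β(1−β^K)/(1−β) ≥ (13−10)/(10−6) = 3/4.
With β = 5/7: need 1 − β^K ≥ 3/4·(1−5/7)/(5/7), i.e. β^K ≤ 0.7000.
Since (5/7)^1 = 0.7143 and (5/7)^2 = 0.5102, the smallest such K is 2.

2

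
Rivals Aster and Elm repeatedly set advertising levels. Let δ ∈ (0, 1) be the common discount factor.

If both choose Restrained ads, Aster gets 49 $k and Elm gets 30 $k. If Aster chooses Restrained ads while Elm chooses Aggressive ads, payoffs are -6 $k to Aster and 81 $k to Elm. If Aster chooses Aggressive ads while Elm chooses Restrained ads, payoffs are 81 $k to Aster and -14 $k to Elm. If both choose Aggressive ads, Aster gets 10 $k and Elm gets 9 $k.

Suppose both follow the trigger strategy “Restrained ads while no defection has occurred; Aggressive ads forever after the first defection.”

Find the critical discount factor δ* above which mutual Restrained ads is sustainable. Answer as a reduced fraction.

17/24

Aster: cooperation gives 49 each period; deviation gives 81 once then 10 forever.
  49/(1−δ) ≥ 81 + 10δ/(1−δ) ⇒ δ ≥ 32/71.
Elm: cooperation gives 30 each period; deviation gives 81 once then 9 forever.
  δ ≥ 51/72 = 17/24.
Both must hold, so the binding constraint is Elm's: δ ≥ 17/24.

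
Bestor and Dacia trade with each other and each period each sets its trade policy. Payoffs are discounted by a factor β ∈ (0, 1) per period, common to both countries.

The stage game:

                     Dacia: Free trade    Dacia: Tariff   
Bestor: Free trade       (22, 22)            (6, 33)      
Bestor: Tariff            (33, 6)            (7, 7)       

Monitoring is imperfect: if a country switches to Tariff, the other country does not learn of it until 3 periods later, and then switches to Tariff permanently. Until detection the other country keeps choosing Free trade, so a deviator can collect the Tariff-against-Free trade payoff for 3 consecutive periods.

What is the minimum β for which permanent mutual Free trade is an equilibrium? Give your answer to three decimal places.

0.751

Deviating for the 3 undetected periods gains 33−22 = 11 per period over cooperation, then loses 22−7 = 15 per period forever once punishment starts.
Gain: 11(1 + β + … + β^2); loss: 15·β^3/(1−β).
No profitable deviation ⇔ 11(1−β^3) ≤ 15·β^3, i.e. β^3 ≥ 11/(11+15) = 11/26.
Hence β ≥ (11/26)^(1/3) ≈ 0.751.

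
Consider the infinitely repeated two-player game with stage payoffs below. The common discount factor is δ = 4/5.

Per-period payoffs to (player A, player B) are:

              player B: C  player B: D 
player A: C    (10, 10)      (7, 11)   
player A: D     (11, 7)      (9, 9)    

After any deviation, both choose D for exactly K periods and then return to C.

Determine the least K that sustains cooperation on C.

No profitable deviation requires (10−9)(δ+…+δ^K) ≥ 11−10, i.e. δ+…+δ^K ≥ 1 ≈ 1.0000.
With δ = 4/5, the partial sums are K=1: 0.8000, K=2: 1.4400.
K = 2 is the first length at which the sum reaches 1.0000.

2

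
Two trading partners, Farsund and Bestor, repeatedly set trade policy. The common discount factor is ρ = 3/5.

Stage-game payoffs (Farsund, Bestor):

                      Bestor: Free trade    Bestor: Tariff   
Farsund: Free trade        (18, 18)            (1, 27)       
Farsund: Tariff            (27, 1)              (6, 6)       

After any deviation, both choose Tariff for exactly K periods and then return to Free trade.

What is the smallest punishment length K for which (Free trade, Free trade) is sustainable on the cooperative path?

2

IC: ρ(1−ρ^K)/(1−ρ) ≥ (27−18)/(18−6) = 3/4.
With ρ = 3/5: need 1 − ρ^K ≥ 3/4·(1−3/5)/(3/5), i.e. ρ^K ≤ 0.5000.
Since (3/5)^1 = 0.6000 and (3/5)^2 = 0.3600, the smallest such K is 2.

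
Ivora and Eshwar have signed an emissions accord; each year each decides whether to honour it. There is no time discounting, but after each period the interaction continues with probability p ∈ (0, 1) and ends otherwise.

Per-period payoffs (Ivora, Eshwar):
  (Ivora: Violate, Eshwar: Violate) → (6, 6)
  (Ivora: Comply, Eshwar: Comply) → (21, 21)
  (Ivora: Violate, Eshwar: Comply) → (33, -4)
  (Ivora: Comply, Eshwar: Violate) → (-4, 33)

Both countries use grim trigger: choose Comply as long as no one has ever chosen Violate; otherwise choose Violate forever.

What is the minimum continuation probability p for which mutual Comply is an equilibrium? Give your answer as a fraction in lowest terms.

With no time discounting, the continuation probability p plays the role of the discount factor.
Grim-trigger IC: 21/(1−p) ≥ 33 + 6p/(1−p) ⇒ p ≥ (33−21)/(33−6) = 4/9.

4/9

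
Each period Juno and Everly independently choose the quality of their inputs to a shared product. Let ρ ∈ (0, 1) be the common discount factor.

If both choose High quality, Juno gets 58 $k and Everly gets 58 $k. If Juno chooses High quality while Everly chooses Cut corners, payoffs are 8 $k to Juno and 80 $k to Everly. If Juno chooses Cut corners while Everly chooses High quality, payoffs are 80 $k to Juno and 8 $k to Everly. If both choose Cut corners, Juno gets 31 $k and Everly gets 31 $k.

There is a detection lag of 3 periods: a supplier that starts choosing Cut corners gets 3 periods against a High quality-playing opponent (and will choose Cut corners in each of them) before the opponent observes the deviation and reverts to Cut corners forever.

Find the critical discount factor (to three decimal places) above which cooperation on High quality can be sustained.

The best deviation is to choose Cut corners for all 3 undetected periods, earning 80 each, then 31 forever once detected.
Deviation value: 80(1−ρ^3)/(1−ρ) + 31ρ^3/(1−ρ); cooperation value: 58/(1−ρ).
IC: 58 ≥ 80(1−ρ^3) + 31ρ^3 = 80 − 49ρ^3.
So ρ^3 ≥ 22/49, giving ρ ≥ (22/49)^(1/3) ≈ 0.766.

0.766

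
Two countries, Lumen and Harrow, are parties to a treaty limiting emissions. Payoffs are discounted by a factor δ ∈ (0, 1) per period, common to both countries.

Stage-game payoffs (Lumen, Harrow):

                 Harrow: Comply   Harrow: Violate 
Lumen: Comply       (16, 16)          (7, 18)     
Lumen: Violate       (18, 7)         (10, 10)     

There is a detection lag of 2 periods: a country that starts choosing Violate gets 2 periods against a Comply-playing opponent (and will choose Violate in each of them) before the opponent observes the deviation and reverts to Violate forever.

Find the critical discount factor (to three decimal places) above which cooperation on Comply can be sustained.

0.500

Deviating for the 2 undetected periods gains 18−16 = 2 per period over cooperation, then loses 16−10 = 6 per period forever once punishment starts.
Gain: 2(1 + δ + … + δ^1); loss: 6·δ^2/(1−δ).
No profitable deviation ⇔ 2(1−δ^2) ≤ 6·δ^2, i.e. δ^2 ≥ 2/(2+6) = 1/4.
Hence δ ≥ (1/4)^(1/2) ≈ 0.500.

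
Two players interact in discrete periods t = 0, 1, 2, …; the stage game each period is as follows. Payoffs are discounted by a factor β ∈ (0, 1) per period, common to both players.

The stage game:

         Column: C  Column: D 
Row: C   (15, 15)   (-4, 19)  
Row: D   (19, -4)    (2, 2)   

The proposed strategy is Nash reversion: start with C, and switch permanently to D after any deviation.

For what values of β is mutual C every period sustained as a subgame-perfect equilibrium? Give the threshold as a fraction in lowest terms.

4/17

Cooperation forever yields 15 each period: 15/(1−β).
Deviating yields 19 once, then 2 forever: 19 + 2β/(1−β).
No profitable deviation requires 15/(1−β) ≥ 19 + 2β/(1−β).
Multiplying by (1−β): 15 ≥ 19(1−β) + 2β = 19 − 17β.
So 17β ≥ 4, i.e. β ≥ 4/17.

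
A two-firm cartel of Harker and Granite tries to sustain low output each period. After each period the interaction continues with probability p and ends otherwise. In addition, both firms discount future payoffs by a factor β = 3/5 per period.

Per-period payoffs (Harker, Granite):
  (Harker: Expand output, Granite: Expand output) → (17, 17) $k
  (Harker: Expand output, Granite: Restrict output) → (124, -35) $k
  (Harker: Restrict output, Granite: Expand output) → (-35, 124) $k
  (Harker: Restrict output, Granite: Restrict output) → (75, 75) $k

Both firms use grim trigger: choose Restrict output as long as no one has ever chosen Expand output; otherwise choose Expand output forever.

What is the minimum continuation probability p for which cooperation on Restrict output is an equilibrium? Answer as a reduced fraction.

With continuation probability p and discount β, the effective per-period discount factor is βp.
Grim-trigger IC: βp ≥ (124−75)/(124−17) = 49/107.
So p ≥ (49/107)/(3/5) = 245/321.

245/321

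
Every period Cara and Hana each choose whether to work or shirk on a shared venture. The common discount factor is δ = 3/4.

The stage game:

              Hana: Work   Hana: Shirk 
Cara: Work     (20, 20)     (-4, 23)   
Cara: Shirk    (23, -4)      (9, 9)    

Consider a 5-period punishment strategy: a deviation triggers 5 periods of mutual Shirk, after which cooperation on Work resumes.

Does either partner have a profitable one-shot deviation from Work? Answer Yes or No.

Comparing payoff streams over the 6 periods until play realigns: cooperate → 20(1+δ+…+δ^5); deviate → 23 + 9(δ+…+δ^5).
Cooperation is sustained iff (20−9)(δ+…+δ^5) ≥ 23−20.
δ+…+δ^5 = 3/4·(1−(3/4)^5)/(1−3/4) = 2.2881, and (23−20)/(20−9) = 0.2727.
2.2881 ≥ 0.2727, so cooperation is sustainable.

No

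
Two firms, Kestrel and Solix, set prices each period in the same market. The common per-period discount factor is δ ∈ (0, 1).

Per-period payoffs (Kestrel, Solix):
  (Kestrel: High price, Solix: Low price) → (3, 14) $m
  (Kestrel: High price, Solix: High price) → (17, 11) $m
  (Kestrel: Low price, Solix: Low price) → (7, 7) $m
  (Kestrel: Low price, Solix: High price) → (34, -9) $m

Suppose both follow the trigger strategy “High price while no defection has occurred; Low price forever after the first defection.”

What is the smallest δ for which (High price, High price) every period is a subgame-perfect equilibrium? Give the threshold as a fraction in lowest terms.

For Kestrel: deviation gain 34−17 = 17, per-period punishment loss 17−7 = 10. IC gives δ ≥ 17/27.
For Solix: gain 3, loss 4 per period, so δ ≥ 3/7.
The tighter constraint is Kestrel's, so cooperation needs δ ≥ 17/27.

17/27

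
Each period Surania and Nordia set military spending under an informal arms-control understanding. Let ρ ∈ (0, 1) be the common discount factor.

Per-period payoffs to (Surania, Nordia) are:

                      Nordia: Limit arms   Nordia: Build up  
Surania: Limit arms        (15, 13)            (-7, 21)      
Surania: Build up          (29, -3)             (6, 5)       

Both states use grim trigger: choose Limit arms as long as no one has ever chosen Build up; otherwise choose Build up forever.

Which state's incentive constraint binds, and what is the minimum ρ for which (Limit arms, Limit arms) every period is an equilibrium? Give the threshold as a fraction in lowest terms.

Surania; ρ ≥ 14/23

Surania: cooperation gives 15 each period; deviation gives 29 once then 6 forever.
  15/(1−ρ) ≥ 29 + 6ρ/(1−ρ) ⇒ ρ ≥ 14/23.
Nordia: cooperation gives 13 each period; deviation gives 21 once then 5 forever.
  ρ ≥ 8/16 = 1/2.
Both must hold, so the binding constraint is Surania's: ρ ≥ 14/23.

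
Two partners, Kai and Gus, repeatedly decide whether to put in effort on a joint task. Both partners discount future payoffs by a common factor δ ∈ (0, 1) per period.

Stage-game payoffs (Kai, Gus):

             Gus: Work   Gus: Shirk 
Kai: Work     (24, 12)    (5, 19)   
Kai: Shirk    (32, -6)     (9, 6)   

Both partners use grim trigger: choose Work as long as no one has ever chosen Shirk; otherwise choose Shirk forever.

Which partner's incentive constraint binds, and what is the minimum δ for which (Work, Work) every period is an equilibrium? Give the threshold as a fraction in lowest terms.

Gus; δ ≥ 7/13

For Kai: deviation gain 32−24 = 8, per-period punishment loss 24−9 = 15. IC gives δ ≥ 8/23.
For Gus: gain 7, loss 6 per period, so δ ≥ 7/13.
The tighter constraint is Gus's, so cooperation needs δ ≥ 7/13.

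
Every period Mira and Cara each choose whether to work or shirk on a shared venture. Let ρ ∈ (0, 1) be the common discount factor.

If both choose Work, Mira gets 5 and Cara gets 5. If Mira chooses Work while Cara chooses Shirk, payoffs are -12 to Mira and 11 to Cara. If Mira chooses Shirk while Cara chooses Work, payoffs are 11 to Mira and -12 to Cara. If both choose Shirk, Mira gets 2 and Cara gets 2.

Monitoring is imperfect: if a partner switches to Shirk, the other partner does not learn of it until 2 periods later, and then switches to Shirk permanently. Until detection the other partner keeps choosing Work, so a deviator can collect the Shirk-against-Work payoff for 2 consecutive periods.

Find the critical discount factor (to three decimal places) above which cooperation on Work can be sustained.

The best deviation is to choose Shirk for all 2 undetected periods, earning 11 each, then 2 forever once detected.
Deviation value: 11(1−ρ^2)/(1−ρ) + 2ρ^2/(1−ρ); cooperation value: 5/(1−ρ).
IC: 5 ≥ 11(1−ρ^2) + 2ρ^2 = 11 − 9ρ^2.
So ρ^2 ≥ 6/9 = 2/3, giving ρ ≥ (2/3)^(1/2) ≈ 0.816.

0.816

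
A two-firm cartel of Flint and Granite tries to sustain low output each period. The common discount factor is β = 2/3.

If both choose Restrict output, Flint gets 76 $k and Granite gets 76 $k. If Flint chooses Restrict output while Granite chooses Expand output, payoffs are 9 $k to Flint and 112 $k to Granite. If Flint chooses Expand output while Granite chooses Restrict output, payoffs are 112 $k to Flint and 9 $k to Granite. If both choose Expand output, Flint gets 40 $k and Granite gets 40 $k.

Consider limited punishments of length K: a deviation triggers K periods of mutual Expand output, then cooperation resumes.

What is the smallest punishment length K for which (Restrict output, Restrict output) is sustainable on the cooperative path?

2

Need Σ_{k=1}^{K} β^k ≥ (112−76)/(76−40) = 1.0000 at β = 2/3.
At K = 1 the sum is 0.6667 < 1.0000; at K = 2 it is 1.1111 ≥ 1.0000.
So the minimum punishment length is K = 2.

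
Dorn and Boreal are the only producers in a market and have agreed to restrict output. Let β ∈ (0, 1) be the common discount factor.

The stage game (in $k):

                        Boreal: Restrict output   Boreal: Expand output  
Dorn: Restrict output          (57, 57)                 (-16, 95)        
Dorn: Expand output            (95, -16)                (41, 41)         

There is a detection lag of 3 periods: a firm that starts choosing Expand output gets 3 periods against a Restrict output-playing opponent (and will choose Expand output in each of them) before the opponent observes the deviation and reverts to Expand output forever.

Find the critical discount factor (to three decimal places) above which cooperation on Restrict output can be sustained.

A deviator earns 95 for 3 periods, then 41 forever; cooperating earns 57 forever. Multiplying the IC by (1−β):
57 ≥ 95(1−β^3) + 41β^3, so 54·β^3 ≥ 38 and β^3 ≥ 19/27.
β ≥ (19/27)^(1/3) ≈ 0.889.

0.889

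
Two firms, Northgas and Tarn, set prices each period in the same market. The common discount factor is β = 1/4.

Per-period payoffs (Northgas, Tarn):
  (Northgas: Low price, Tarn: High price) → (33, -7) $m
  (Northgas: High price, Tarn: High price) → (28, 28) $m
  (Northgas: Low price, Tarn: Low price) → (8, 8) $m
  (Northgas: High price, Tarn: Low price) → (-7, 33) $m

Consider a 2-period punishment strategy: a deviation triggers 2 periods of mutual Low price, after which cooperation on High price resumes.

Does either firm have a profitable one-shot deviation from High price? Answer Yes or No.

No

IC: β+…+β^2 ≥ (33−28)/(28−8) = 1/4.
At β = 1/4: partial sum = 0.3125 ≥ 0.2500. Cooperation sustainable.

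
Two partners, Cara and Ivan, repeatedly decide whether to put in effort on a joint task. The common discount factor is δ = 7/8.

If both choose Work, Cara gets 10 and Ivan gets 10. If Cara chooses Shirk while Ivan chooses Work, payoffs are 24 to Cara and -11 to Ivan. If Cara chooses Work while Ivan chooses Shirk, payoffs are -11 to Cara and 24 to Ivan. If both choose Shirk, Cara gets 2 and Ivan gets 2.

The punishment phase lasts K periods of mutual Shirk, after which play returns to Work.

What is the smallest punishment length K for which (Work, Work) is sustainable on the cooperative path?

3

IC: δ(1−δ^K)/(1−δ) ≥ (24−10)/(10−2) = 7/4.
With δ = 7/8: need 1 − δ^K ≥ 7/4·(1−7/8)/(7/8), i.e. δ^K ≤ 0.7500.
Since (7/8)^2 = 0.7656 and (7/8)^3 = 0.6699, the smallest such K is 3.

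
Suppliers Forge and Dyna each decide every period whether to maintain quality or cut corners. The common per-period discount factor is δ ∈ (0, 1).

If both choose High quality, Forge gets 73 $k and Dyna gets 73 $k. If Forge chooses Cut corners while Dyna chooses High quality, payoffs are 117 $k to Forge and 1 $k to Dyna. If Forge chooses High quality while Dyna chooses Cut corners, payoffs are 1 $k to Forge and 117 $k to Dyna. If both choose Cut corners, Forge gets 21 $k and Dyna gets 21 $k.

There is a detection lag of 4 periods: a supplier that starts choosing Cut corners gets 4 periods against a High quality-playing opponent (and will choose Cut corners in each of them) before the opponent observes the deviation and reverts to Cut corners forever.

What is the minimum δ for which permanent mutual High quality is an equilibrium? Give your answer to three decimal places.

A deviator earns 117 for 4 periods, then 21 forever; cooperating earns 73 forever. Multiplying the IC by (1−δ):
73 ≥ 117(1−δ^4) + 21δ^4, so 96·δ^4 ≥ 44 and δ^4 ≥ 11/24.
δ ≥ (11/24)^(1/4) ≈ 0.823.

0.823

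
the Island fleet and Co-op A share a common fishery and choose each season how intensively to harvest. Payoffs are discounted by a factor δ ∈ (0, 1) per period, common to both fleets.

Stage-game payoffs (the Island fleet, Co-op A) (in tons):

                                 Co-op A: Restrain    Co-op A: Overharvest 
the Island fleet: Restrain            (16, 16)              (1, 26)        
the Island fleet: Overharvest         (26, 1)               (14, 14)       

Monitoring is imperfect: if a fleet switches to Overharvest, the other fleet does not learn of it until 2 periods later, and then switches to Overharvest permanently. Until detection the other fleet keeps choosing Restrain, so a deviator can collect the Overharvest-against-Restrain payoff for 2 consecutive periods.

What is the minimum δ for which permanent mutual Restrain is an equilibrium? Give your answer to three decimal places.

Deviating for the 2 undetected periods gains 26−16 = 10 per period over cooperation, then loses 16−14 = 2 per period forever once punishment starts.
Gain: 10(1 + δ + … + δ^1); loss: 2·δ^2/(1−δ).
No profitable deviation ⇔ 10(1−δ^2) ≤ 2·δ^2, i.e. δ^2 ≥ 10/(10+2) = 5/6.
Hence δ ≥ (5/6)^(1/2) ≈ 0.913.

0.913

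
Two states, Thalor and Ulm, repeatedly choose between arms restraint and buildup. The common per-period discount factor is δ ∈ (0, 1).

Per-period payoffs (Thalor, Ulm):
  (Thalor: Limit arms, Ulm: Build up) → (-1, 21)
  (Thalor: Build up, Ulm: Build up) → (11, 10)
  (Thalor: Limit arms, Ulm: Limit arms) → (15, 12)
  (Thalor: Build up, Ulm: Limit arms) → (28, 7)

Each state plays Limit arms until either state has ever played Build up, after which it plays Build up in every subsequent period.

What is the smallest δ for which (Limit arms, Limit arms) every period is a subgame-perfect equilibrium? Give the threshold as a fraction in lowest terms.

9/11

Thalor's threshold: (28−15)/(28−11) = 13/17.
Ulm's threshold: (21−12)/(21−10) = 9/11.
13/17 < 9/11, so Ulm binds and δ* = 9/11.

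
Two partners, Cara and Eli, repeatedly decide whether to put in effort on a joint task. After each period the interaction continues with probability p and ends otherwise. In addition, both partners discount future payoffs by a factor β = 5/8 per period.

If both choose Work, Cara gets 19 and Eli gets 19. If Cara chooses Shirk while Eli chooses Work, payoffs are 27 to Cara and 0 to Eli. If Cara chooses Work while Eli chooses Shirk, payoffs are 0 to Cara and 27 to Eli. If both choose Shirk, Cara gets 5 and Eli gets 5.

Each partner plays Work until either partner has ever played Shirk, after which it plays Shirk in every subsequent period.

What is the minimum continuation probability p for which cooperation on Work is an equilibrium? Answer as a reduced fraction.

Expected continuation weight on next period's payoff is β·p = 5/8·p, which plays the role of the discount factor.
Cooperation requires 5/8·p ≥ (27−19)/(27−5) = 4/11, hence p ≥ 32/55.

32/55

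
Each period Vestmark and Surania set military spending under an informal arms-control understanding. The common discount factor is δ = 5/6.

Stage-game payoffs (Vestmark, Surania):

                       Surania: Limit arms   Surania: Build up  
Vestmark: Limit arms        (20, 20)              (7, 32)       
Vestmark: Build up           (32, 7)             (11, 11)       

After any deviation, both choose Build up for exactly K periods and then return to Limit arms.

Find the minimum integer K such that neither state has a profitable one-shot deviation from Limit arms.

No profitable deviation requires (20−11)(δ+…+δ^K) ≥ 32−20, i.e. δ+…+δ^K ≥ 4/3 ≈ 1.3333.
With δ = 5/6, the partial sums are K=1: 0.8333, K=2: 1.5278.
K = 2 is the first length at which the sum reaches 1.3333.

2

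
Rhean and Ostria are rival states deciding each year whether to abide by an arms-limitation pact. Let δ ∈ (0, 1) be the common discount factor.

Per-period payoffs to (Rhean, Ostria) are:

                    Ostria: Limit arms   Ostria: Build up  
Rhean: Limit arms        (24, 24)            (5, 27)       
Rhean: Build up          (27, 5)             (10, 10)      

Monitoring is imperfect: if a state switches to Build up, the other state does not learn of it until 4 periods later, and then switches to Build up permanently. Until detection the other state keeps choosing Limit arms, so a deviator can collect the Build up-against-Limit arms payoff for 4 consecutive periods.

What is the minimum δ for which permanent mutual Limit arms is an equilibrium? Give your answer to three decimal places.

0.648

The best deviation is to choose Build up for all 4 undetected periods, earning 27 each, then 10 forever once detected.
Deviation value: 27(1−δ^4)/(1−δ) + 10δ^4/(1−δ); cooperation value: 24/(1−δ).
IC: 24 ≥ 27(1−δ^4) + 10δ^4 = 27 − 17δ^4.
So δ^4 ≥ 3/17, giving δ ≥ (3/17)^(1/4) ≈ 0.648.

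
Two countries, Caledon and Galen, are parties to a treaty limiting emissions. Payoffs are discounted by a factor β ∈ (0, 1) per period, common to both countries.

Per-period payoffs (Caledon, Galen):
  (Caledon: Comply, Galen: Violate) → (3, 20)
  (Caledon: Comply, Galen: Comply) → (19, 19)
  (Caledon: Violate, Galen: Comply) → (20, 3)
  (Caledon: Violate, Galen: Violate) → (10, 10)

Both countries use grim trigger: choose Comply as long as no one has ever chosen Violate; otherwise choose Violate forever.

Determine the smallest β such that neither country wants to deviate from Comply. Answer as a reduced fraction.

Under grim trigger the critical discount factor is (T−C)/(T−P) with T = 20, C = 19, P = 10.
β* = (20−19)/(20−10) = 1/10.

1/10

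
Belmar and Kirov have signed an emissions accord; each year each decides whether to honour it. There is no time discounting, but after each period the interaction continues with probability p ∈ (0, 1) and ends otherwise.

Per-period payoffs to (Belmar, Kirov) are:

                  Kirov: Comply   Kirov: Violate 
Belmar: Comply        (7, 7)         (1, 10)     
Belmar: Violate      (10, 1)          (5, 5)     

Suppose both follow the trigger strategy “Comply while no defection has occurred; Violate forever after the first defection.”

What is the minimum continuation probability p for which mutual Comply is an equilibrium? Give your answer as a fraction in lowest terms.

3/5

With no time discounting, the continuation probability p plays the role of the discount factor.
Grim-trigger IC: 7/(1−p) ≥ 10 + 5p/(1−p) ⇒ p ≥ (10−7)/(10−5) = 3/5.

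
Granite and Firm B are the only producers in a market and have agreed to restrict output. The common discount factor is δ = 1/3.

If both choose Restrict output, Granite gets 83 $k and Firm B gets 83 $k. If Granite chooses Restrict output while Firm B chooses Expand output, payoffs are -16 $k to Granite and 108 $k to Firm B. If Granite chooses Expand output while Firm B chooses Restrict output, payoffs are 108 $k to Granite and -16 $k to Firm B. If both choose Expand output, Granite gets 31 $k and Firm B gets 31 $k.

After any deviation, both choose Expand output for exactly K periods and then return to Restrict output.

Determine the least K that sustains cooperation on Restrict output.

3

IC: δ(1−δ^K)/(1−δ) ≥ (108−83)/(83−31) = 25/52.
With δ = 1/3: need 1 − δ^K ≥ 25/52·(1−1/3)/(1/3), i.e. δ^K ≤ 0.0385.
Since (1/3)^2 = 0.1111 and (1/3)^3 = 0.0370, the smallest such K is 3.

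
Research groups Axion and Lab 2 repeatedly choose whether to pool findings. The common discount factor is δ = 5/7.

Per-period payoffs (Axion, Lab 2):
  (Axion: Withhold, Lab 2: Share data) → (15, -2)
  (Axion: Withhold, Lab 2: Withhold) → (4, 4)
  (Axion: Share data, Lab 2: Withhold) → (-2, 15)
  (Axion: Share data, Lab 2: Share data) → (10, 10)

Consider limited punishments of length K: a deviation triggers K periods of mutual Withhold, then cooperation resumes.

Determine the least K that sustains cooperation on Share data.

IC: δ(1−δ^K)/(1−δ) ≥ (15−10)/(10−4) = 5/6.
With δ = 5/7: need 1 − δ^K ≥ 5/6·(1−5/7)/(5/7), i.e. δ^K ≤ 0.6667.
Since (5/7)^1 = 0.7143 and (5/7)^2 = 0.5102, the smallest such K is 2.

2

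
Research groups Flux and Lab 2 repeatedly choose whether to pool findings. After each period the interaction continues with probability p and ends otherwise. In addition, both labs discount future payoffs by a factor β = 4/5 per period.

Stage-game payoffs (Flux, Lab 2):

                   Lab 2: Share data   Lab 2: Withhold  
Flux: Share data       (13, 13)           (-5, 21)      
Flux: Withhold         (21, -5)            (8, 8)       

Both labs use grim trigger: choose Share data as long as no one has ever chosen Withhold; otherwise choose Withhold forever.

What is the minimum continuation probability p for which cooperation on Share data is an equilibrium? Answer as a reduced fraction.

10/13

Expected continuation weight on next period's payoff is β·p = 4/5·p, which plays the role of the discount factor.
Cooperation requires 4/5·p ≥ (21−13)/(21−8) = 8/13, hence p ≥ 10/13.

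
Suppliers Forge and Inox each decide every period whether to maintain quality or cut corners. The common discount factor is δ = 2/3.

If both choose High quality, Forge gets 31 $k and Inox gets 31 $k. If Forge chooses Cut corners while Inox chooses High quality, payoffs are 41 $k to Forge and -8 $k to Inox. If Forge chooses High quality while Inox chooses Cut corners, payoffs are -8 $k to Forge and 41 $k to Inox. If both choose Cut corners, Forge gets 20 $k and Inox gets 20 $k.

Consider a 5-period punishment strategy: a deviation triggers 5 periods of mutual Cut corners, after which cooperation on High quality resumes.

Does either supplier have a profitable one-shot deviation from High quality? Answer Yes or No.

IC: δ+…+δ^5 ≥ (41−31)/(31−20) = 10/11.
At δ = 2/3: partial sum = 1.7366 ≥ 0.9091. Cooperation sustainable.

No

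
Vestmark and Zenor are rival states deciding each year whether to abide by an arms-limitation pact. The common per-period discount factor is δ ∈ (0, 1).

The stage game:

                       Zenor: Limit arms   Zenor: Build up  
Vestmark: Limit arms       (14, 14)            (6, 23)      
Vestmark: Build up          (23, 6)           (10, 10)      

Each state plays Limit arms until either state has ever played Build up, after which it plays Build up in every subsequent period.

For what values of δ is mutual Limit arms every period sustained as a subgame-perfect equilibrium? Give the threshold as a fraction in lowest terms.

14/(1−δ) ≥ 23 + 10δ/(1−δ)
14 ≥ 23 − 13δ
δ ≥ 9/13.

9/13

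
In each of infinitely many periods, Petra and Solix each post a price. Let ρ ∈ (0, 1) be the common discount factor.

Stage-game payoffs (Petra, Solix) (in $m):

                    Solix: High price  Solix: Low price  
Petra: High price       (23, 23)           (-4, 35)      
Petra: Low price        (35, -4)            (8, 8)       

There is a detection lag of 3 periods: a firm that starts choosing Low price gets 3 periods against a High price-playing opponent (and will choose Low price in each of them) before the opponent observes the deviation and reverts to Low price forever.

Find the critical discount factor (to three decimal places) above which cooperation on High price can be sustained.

The best deviation is to choose Low price for all 3 undetected periods, earning 35 each, then 8 forever once detected.
Deviation value: 35(1−ρ^3)/(1−ρ) + 8ρ^3/(1−ρ); cooperation value: 23/(1−ρ).
IC: 23 ≥ 35(1−ρ^3) + 8ρ^3 = 35 − 27ρ^3.
So ρ^3 ≥ 12/27 = 4/9, giving ρ ≥ (4/9)^(1/3) ≈ 0.763.

0.763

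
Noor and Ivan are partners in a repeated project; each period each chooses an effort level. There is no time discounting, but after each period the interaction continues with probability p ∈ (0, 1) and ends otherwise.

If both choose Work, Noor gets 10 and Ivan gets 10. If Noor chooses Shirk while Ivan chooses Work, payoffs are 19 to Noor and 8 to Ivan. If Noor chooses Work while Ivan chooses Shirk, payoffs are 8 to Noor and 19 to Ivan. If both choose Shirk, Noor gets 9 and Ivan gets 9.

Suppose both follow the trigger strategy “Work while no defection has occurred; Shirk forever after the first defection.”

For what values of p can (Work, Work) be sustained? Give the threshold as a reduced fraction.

With no time discounting, the continuation probability p plays the role of the discount factor.
Grim-trigger IC: 10/(1−p) ≥ 19 + 9p/(1−p) ⇒ p ≥ (19−10)/(19−9) = 9/10.

9/10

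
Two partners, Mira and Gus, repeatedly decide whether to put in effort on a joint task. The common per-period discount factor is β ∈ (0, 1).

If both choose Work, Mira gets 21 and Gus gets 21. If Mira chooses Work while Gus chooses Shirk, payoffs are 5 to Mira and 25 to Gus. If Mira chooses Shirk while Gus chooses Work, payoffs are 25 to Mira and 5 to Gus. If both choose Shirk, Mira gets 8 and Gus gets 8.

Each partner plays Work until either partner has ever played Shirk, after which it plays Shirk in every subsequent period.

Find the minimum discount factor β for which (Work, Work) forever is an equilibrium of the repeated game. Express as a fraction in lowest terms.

Under grim trigger the critical discount factor is (T−C)/(T−P) with T = 25, C = 21, P = 8.
β* = (25−21)/(25−8) = 4/17.

4/17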